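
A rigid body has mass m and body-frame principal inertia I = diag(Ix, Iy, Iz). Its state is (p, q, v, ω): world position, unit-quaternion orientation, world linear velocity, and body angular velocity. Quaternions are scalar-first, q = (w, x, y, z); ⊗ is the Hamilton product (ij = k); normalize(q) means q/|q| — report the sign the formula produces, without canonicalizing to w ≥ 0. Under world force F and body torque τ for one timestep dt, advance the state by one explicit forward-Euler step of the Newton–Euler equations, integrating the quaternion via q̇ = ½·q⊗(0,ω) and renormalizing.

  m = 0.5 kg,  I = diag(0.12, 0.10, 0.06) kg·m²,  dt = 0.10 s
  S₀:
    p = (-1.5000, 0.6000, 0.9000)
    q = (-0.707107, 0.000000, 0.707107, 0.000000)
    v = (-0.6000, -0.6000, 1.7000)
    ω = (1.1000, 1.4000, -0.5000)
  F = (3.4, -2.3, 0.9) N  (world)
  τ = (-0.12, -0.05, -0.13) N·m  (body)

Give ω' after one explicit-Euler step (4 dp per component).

precession coupling ω×(Iω) = (0.0280, -0.0330, -0.0308)
α = I⁻¹(τ − ω×Iω) = (-1.2333, -0.1700, -1.6533)
new body rate ω' = (0.9767, 1.3830, -0.6653)

ω' = (0.9767, 1.3830, -0.6653)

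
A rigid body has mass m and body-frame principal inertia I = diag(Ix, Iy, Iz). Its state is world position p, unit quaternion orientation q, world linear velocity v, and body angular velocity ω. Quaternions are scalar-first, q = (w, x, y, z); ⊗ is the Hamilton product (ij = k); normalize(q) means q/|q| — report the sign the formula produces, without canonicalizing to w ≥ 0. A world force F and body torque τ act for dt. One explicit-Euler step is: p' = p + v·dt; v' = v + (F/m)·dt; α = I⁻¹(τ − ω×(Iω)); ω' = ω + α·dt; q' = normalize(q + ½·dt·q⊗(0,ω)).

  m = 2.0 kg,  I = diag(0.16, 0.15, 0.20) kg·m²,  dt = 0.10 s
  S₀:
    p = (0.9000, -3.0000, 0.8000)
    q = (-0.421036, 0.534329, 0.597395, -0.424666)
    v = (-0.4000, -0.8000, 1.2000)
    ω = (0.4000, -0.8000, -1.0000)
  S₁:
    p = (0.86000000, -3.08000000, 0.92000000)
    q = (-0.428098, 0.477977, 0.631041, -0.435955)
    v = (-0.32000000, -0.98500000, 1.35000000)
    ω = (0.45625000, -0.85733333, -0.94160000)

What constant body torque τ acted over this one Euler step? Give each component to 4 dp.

ω₁ − ω₀ = (0.05625000, -0.05733333, 0.05840000)
τ = I·(Δω/dt) + ω₀×(Iω₀) = (0.1300, -0.0700, 0.1200)

τ = (0.1300, -0.0700, 0.1200)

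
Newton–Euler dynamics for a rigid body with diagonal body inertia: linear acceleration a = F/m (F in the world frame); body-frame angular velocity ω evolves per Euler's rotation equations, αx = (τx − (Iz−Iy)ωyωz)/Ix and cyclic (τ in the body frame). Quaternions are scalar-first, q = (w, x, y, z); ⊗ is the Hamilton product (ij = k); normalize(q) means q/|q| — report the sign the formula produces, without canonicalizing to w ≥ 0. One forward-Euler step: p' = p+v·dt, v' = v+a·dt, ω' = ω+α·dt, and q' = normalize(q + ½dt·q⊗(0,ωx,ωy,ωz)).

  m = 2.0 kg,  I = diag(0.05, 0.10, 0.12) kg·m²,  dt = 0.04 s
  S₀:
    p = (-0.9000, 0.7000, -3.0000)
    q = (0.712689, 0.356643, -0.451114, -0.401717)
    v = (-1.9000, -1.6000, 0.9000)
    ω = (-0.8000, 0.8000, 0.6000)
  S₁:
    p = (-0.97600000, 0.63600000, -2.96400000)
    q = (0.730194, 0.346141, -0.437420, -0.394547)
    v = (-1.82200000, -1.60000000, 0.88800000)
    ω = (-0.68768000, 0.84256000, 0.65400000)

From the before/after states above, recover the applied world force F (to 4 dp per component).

Δv = v₁−v₀ = (0.07800000, 0.00000000, -0.01200000)
applied force F = (3.9000, 0.0000, -0.6000)

F = (3.9000, 0.0000, -0.6000)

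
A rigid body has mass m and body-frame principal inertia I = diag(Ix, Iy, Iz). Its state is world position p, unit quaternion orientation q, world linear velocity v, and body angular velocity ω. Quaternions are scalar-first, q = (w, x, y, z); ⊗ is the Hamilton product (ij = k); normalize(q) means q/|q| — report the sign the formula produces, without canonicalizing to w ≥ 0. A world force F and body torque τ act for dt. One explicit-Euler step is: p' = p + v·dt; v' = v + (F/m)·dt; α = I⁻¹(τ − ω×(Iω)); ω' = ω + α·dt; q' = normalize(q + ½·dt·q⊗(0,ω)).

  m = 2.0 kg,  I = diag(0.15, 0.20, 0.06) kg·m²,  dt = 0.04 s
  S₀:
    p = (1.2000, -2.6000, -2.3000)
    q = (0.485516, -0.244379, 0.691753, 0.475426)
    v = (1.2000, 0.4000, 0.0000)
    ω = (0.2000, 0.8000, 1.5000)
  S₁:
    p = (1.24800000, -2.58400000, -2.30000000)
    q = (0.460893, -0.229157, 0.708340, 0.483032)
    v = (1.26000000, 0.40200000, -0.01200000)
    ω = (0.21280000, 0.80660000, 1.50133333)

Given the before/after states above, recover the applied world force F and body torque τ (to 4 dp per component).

Δv = v₁−v₀ = (0.06000000, 0.00200000, -0.01200000)
m·(v₁−v₀)/dt = (3.0000, 0.1000, -0.6000)
rate change Δω = (0.01280000, 0.00660000, 0.00133333)
ω₀×(Iω₀) = (-0.1680, 0.0270, 0.0080)
I·α + gyro = (-0.1200, 0.0600, 0.0100)

F = (3.0000, 0.1000, -0.6000)
τ = (-0.1200, 0.0600, 0.0100)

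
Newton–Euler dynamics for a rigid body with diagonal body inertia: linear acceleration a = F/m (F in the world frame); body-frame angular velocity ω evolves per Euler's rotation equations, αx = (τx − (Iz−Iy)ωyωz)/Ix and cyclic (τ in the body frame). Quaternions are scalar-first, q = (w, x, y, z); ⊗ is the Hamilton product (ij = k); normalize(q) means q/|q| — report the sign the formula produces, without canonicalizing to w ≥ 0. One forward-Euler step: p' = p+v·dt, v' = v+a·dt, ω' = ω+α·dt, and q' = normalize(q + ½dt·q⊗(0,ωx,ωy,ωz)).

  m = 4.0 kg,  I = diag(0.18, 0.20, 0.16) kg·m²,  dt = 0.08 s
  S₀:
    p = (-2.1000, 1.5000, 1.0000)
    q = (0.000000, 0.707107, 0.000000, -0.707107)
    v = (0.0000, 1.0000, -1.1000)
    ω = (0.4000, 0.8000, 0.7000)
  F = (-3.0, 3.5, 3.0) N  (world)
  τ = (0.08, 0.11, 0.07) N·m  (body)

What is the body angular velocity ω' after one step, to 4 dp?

precession coupling ω×(Iω) = (-0.0224, 0.0056, 0.0064)
angular accel α = (0.5689, 0.5220, 0.3975)
new body rate ω' = (0.4455, 0.8418, 0.7318)

ω' = (0.4455, 0.8418, 0.7318)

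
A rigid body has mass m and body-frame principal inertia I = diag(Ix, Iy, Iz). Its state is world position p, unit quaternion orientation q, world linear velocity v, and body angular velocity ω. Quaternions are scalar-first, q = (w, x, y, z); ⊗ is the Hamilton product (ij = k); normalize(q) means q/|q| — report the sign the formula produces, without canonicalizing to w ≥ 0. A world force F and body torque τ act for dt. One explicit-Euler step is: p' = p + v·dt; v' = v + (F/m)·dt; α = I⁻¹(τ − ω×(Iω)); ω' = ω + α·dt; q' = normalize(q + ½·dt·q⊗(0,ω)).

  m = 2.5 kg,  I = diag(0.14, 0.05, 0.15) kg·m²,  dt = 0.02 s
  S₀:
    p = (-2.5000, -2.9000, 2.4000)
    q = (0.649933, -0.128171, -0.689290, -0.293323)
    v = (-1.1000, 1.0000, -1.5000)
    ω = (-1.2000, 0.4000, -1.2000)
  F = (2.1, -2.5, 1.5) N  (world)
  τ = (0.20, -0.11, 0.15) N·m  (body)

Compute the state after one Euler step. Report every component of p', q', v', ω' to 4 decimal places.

p' = (-2.5220, -2.8800, 2.3700)
q' = (0.6475, -0.1265, -0.6846, -0.3099)
v' = (-1.0832, 0.9800, -1.4880)
ω' = (-1.1646, 0.3618, -1.1858)

gyro term ω×Iω = (-0.0480, -0.0144, 0.0432)
α = I⁻¹(τ − ω×Iω) = (1.7714, -1.9120, 0.7120)
ω + α·dt = (-1.1646, 0.3618, -1.1858)
2q̇ = q⊗(0,ω) = (-0.2300768, 0.1645576, 0.4581556, -1.6583360)
q + ½dt·q⊗(0,ω), renormalized = (0.6475, -0.1265, -0.6846, -0.3099)
a = (0.8400, -1.0000, 0.6000)
p' = p + v·dt = (-2.5220, -2.8800, 2.3700)
new velocity v' = (-1.0832, 0.9800, -1.4880)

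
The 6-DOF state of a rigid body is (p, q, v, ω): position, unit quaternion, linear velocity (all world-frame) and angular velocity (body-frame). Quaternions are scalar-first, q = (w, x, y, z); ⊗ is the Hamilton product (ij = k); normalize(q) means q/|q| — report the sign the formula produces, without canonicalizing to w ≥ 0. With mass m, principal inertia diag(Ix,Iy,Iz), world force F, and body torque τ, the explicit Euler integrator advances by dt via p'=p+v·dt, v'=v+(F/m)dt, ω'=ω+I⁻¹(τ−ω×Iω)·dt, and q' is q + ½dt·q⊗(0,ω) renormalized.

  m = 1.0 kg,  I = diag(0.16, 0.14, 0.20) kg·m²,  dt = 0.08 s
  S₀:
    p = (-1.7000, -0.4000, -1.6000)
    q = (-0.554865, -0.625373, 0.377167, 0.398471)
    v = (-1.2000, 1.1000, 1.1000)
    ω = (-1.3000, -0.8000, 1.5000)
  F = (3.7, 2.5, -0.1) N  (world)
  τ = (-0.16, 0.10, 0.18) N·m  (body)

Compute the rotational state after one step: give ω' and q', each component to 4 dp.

ω' = (-1.3440, -0.7874, 1.5803)
q' = (-0.5970, -0.5591, 0.4102, 0.4033)

gyro term ω×Iω = (-0.0720, 0.0780, -0.0208)
(τ − ω×Iω)/I = (-0.5500, 0.1571, 1.0040)
ω + α·dt = (-1.3440, -0.7874, 1.5803)
q⊗(0,ω) = (-1.1089578, 1.6058518, 0.8639392, 0.1583180)
q + ½dt·q⊗(0,ω), renormalized = (-0.5970, -0.5591, 0.4102, 0.4033)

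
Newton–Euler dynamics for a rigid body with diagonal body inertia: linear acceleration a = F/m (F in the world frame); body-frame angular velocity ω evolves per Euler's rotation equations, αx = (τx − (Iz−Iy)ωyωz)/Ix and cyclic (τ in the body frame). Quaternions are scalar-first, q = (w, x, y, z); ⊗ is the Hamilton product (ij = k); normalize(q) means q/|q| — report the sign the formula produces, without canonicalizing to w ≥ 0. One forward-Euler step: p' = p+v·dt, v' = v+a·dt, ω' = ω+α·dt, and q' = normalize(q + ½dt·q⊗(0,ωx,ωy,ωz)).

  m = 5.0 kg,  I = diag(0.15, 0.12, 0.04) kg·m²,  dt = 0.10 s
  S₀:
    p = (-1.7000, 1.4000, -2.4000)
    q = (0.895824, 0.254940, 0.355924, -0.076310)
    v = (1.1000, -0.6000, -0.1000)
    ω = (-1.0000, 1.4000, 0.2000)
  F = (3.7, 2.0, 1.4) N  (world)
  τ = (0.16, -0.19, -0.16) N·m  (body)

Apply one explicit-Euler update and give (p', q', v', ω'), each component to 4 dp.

a = F/m = (0.7400, 0.4000, 0.2800)
p' = p + v·dt = (-1.5900, 1.3400, -2.4100)
v' = v + a·dt = (1.1740, -0.5600, -0.0720)
precession coupling ω×(Iω) = (-0.0224, -0.0220, 0.0420)
angular accel α = (1.2160, -1.4000, -5.0500)
ω' = ω + α·dt = (-0.8784, 1.2600, -0.3050)
q⊗(0,ω) = (-0.2280916, -0.7178052, 1.2794756, 0.8920048)
q' = normalize(q + ½dt·q⊗(0,ω)) = (0.8811, 0.2182, 0.4183, -0.0316)

p' = (-1.5900, 1.3400, -2.4100)
q' = (0.8811, 0.2182, 0.4183, -0.0316)
v' = (1.1740, -0.5600, -0.0720)
ω' = (-0.8784, 1.2600, -0.3050)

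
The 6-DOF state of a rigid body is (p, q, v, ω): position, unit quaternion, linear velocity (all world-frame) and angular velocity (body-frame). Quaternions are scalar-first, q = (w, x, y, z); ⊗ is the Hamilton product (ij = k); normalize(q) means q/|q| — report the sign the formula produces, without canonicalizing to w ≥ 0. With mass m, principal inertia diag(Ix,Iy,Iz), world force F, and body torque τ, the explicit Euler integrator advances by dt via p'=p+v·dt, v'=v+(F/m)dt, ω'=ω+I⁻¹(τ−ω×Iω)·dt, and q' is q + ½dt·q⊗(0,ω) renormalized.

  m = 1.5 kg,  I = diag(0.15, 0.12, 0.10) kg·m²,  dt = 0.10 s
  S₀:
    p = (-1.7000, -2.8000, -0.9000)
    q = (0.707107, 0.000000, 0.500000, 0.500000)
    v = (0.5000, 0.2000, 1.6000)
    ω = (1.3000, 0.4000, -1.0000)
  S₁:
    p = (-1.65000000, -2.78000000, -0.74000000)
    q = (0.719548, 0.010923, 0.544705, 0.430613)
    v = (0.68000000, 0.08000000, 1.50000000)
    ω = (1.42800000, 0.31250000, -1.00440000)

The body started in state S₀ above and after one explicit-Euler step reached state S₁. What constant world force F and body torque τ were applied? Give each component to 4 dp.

Δω = ω₁−ω₀ = (0.12800000, -0.08750000, -0.00440000)
I·α + gyro = (0.2000, -0.1700, -0.0200)
Δv = v₁−v₀ = (0.18000000, -0.12000000, -0.10000000)
m·(v₁−v₀)/dt = (2.7000, -1.8000, -1.5000)

F = (2.7000, -1.8000, -1.5000)
τ = (0.2000, -0.1700, -0.0200)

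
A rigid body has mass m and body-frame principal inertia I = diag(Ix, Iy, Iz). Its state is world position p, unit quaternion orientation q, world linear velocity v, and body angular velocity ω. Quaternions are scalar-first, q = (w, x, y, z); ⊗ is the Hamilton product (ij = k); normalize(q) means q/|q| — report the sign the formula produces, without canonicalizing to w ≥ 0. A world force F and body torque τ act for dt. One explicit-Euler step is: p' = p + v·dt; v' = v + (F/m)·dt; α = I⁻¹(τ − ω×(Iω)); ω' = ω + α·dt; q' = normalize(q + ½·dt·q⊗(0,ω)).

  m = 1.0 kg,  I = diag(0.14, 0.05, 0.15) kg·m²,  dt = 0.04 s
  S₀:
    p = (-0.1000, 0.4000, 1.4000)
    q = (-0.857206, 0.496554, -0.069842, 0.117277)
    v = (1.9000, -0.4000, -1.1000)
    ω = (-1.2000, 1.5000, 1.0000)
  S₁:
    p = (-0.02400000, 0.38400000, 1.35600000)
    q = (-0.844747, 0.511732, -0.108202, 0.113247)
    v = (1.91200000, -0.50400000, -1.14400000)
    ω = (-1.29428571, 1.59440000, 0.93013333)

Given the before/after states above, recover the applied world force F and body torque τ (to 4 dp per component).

F = (0.3000, -2.6000, -1.1000)
τ = (-0.1800, 0.1300, -0.1000)

ω₁ − ω₀ = (-0.09428571, 0.09440000, -0.06986667)
ω₀×(Iω₀) = (0.1500, 0.0120, 0.1620)
applied torque τ = (-0.1800, 0.1300, -0.1000)
velocity change Δv = (0.01200000, -0.10400000, -0.04400000)
applied force F = (0.3000, -2.6000, -1.1000)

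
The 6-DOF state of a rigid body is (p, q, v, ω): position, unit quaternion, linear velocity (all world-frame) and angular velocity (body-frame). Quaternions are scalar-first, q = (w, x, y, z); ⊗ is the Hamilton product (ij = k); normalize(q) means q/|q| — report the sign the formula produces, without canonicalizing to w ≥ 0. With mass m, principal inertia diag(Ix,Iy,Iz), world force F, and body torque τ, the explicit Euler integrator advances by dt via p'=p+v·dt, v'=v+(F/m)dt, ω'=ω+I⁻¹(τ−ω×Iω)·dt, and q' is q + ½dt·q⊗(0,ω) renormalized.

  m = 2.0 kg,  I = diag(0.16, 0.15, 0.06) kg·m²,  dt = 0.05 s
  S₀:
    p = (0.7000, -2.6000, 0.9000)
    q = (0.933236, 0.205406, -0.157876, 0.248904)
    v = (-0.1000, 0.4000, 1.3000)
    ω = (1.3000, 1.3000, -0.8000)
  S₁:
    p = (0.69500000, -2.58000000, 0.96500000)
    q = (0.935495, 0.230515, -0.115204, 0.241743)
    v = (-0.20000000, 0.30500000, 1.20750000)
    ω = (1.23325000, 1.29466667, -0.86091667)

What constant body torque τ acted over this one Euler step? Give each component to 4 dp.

τ = (-0.1200, -0.1200, -0.0900)

Δω = ω₁−ω₀ = (-0.06675000, -0.00533333, -0.06091667)
gyro term ω₀×Iω₀ = (0.0936, -0.1040, -0.0169)
applied torque τ = (-0.1200, -0.1200, -0.0900)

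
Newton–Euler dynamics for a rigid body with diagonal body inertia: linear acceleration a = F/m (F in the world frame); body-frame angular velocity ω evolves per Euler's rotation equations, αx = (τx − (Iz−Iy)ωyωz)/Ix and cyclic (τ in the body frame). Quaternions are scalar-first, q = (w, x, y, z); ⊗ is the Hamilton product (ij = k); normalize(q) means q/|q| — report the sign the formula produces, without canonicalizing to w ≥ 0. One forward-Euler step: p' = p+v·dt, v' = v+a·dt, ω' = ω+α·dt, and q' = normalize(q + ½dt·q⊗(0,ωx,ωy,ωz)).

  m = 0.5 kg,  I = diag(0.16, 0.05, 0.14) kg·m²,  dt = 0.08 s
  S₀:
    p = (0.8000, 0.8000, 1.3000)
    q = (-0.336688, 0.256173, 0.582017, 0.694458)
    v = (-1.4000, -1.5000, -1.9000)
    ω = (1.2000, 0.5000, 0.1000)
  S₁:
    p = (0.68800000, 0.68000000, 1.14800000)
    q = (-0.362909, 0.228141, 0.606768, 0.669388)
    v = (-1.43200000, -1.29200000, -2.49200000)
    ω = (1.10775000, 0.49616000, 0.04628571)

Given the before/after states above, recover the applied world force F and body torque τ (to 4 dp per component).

rate change Δω = (-0.09225000, -0.00384000, -0.05371429)
I·α + gyro = (-0.1800, 0.0000, -0.1600)
Δv = v₁−v₀ = (-0.03200000, 0.20800000, -0.59200000)
applied force F = (-0.2000, 1.3000, -3.7000)

F = (-0.2000, 1.3000, -3.7000)
τ = (-0.1800, 0.0000, -0.1600)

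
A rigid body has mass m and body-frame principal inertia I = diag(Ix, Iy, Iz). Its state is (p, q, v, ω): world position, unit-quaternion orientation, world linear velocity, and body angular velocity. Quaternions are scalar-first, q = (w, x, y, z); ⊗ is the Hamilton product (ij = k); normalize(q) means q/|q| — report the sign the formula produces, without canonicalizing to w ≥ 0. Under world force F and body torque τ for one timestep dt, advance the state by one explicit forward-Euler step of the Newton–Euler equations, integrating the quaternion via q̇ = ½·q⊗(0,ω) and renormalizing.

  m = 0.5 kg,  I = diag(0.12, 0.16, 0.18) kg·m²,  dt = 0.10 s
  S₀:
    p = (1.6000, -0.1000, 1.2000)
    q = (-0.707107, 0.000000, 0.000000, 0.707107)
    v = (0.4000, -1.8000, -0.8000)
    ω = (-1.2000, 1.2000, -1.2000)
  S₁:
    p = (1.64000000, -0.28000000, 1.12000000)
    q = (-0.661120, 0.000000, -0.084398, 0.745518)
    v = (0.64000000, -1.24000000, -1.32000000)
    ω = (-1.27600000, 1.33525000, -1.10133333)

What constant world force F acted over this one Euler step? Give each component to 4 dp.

F = (1.2000, 2.8000, -2.6000)

Δv = v₁−v₀ = (0.24000000, 0.56000000, -0.52000000)
m·(v₁−v₀)/dt = (1.2000, 2.8000, -2.6000)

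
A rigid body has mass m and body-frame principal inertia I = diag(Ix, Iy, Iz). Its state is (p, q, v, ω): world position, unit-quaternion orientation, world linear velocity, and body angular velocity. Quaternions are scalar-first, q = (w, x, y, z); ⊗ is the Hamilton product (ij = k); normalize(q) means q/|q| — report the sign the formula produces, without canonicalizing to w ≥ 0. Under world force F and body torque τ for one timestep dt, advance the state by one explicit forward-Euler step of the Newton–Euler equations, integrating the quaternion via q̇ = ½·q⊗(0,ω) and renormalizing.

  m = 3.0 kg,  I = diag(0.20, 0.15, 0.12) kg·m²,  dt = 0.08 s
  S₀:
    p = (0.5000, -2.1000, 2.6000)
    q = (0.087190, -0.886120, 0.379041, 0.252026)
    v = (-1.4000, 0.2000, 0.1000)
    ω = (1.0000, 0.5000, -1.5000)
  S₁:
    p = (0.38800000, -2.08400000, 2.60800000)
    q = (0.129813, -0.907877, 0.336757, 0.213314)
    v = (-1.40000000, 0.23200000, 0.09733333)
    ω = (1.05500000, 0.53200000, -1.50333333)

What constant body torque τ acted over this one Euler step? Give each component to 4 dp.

τ = (0.1600, -0.0600, -0.0300)

Δω = ω₁−ω₀ = (0.05500000, 0.03200000, -0.00333333)
gyro term ω₀×Iω₀ = (0.0225, -0.1200, -0.0250)
applied torque τ = (0.1600, -0.0600, -0.0300)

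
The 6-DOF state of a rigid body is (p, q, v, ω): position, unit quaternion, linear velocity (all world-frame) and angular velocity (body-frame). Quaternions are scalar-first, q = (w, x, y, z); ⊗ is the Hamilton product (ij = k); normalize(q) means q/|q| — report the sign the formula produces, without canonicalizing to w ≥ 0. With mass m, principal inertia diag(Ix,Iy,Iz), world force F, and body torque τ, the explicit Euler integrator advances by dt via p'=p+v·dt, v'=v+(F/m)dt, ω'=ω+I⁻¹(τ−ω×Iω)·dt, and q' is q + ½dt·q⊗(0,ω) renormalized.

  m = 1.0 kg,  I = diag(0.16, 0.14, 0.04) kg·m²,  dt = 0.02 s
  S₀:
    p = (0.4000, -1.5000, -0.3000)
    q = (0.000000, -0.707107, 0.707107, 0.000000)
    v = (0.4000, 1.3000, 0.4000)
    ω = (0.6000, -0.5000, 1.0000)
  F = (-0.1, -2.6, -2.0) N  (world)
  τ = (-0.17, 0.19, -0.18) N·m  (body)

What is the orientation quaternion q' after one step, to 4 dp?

q' = (0.0078, -0.7000, 0.7141, -0.0007)

Hamilton product q⊗(0,ω) = (0.7778177, 0.7071070, 0.7071070, -0.0707107)
q + ½dt·q⊗(0,ω), renormalized = (0.0078, -0.7000, 0.7141, -0.0007)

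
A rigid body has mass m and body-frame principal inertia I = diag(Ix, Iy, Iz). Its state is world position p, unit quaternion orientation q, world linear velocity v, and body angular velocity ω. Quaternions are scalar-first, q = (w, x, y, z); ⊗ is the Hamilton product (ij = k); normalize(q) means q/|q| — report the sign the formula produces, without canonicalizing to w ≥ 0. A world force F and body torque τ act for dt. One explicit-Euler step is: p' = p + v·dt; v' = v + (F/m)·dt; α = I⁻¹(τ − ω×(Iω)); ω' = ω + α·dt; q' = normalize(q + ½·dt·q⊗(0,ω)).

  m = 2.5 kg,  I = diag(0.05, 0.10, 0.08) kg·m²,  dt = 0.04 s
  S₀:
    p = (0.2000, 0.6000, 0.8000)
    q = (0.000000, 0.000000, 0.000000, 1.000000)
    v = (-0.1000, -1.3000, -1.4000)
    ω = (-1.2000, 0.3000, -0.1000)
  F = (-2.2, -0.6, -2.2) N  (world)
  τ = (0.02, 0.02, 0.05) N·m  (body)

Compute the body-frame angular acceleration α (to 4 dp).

gyro term ω×Iω = (0.0006, -0.0036, -0.0180)
angular accel α = (0.3880, 0.2360, 0.8500)

α = (0.3880, 0.2360, 0.8500)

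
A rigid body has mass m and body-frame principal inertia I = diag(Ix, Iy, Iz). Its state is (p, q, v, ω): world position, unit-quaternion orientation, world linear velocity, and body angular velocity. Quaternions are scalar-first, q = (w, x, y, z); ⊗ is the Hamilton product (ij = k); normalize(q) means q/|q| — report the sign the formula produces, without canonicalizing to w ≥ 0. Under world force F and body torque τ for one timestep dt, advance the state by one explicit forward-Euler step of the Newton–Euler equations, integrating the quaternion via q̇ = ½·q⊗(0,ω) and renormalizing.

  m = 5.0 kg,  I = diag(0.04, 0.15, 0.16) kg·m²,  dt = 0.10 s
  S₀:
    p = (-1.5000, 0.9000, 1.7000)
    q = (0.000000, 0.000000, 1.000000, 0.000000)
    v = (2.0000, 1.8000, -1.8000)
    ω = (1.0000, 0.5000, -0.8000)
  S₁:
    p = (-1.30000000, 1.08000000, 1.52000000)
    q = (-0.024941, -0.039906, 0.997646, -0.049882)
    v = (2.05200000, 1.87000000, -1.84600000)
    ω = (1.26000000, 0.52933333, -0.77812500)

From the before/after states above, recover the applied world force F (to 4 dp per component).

v₁ − v₀ = (0.05200000, 0.07000000, -0.04600000)
m·(v₁−v₀)/dt = (2.6000, 3.5000, -2.3000)

F = (2.6000, 3.5000, -2.3000)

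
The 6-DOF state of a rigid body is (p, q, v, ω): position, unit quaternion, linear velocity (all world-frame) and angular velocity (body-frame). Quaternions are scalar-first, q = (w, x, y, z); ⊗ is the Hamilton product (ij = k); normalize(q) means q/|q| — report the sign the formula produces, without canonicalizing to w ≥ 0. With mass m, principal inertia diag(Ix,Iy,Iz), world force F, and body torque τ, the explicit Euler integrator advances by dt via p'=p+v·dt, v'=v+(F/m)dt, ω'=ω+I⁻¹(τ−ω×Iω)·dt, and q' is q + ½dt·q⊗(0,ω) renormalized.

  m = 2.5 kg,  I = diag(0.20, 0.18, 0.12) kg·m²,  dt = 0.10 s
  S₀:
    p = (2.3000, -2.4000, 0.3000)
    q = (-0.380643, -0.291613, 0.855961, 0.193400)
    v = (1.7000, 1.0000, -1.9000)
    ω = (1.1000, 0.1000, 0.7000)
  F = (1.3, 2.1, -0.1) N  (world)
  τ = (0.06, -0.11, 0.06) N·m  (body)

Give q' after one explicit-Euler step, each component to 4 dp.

q' = (-0.3749, -0.2830, 0.8730, 0.1313)

2q̇ = q⊗(0,ω) = (0.0997982, 0.1611254, 0.3788048, -1.2371685)
q + ½dt·q⊗(0,ω), renormalized = (-0.3749, -0.2830, 0.8730, 0.1313)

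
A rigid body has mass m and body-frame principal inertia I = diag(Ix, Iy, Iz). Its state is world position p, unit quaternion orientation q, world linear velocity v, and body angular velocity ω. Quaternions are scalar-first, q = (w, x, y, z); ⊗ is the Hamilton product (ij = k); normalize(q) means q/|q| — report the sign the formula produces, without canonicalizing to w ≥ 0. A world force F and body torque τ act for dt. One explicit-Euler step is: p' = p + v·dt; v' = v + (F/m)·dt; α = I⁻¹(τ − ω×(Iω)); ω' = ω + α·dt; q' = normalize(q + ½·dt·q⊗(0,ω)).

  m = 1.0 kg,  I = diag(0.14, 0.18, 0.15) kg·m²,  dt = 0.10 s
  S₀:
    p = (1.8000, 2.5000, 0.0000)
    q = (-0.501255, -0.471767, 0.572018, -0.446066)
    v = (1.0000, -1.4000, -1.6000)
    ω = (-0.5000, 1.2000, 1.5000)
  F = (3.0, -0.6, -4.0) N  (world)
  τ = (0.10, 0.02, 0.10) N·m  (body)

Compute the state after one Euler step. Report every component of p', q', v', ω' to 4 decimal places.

p' = (1.9000, 2.3600, -0.1600)
q' = (-0.5114, -0.3877, 0.5856, -0.4952)
v' = (1.3000, -1.4600, -2.0000)
ω' = (-0.3900, 1.2069, 1.5827)

new position p' = (1.9000, 2.3600, -0.1600)
v + (F/m)dt = (1.3000, -1.4600, -2.0000)
precession coupling ω×(Iω) = (-0.0540, 0.0075, -0.0240)
angular accel α = (1.1000, 0.0694, 0.8267)
ω + α·dt = (-0.3900, 1.2069, 1.5827)
2q̇ = q⊗(0,ω) = (-0.2532061, 1.6439337, 0.3291775, -1.0319939)
q + ½dt·q⊗(0,ω), renormalized = (-0.5114, -0.3877, 0.5856, -0.4952)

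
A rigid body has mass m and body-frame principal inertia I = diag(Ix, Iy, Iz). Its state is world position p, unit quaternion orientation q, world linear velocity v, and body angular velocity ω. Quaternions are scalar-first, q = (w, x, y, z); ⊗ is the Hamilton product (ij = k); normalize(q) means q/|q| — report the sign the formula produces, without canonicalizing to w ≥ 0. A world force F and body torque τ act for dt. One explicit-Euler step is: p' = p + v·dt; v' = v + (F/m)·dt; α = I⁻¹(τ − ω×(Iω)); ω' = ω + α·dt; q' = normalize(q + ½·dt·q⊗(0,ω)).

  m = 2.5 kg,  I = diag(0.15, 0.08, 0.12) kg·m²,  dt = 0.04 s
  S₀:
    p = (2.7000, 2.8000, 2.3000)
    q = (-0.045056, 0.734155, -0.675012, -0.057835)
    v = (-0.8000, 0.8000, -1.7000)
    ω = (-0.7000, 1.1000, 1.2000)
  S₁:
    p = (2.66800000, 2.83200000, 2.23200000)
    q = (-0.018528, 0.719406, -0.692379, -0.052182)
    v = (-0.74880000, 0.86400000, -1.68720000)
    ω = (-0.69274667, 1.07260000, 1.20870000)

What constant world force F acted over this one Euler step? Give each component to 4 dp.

F = (3.2000, 4.0000, 0.8000)

velocity change Δv = (0.05120000, 0.06400000, 0.01280000)
applied force F = (3.2000, 4.0000, 0.8000)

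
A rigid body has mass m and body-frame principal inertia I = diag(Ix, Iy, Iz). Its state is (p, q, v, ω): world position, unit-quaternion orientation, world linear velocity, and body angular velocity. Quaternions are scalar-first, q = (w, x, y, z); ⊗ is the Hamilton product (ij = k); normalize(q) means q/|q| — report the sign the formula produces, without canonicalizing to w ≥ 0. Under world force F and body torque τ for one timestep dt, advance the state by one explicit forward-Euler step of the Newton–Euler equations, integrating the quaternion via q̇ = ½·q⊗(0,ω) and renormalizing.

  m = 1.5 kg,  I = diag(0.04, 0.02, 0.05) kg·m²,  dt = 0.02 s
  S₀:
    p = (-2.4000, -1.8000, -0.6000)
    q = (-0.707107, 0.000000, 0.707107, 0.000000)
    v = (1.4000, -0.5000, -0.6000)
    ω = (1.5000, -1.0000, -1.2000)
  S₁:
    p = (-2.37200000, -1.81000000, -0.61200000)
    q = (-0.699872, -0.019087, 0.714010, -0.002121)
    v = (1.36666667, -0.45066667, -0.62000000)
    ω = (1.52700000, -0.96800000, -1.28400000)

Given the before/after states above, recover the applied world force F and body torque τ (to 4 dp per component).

ω₁ − ω₀ = (0.02700000, 0.03200000, -0.08400000)
precession coupling = (0.0360, 0.0180, 0.0300)
I·α + gyro = (0.0900, 0.0500, -0.1800)
v₁ − v₀ = (-0.03333333, 0.04933333, -0.02000000)
applied force F = (-2.5000, 3.7000, -1.5000)

F = (-2.5000, 3.7000, -1.5000)
τ = (0.0900, 0.0500, -0.1800)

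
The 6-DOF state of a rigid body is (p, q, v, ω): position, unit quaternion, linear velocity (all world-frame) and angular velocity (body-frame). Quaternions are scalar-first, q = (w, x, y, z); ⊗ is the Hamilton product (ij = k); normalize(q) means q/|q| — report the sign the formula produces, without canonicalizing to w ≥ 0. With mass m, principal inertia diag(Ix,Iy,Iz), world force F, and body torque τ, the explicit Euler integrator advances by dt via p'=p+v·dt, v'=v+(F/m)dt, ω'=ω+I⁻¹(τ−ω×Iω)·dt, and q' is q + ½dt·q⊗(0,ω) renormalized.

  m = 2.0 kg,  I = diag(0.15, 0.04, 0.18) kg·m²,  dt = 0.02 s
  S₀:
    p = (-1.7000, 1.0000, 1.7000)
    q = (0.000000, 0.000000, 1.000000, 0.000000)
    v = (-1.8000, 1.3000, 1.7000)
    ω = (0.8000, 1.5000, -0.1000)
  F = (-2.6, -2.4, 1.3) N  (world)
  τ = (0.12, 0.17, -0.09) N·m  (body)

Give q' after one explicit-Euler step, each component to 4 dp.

2q̇ = q⊗(0,ω) = (-1.5000000, -0.1000000, 0.0000000, -0.8000000)
q' = normalize(q + ½dt·q⊗(0,ω)) = (-0.0150, -0.0010, 0.9999, -0.0080)

q' = (-0.0150, -0.0010, 0.9999, -0.0080)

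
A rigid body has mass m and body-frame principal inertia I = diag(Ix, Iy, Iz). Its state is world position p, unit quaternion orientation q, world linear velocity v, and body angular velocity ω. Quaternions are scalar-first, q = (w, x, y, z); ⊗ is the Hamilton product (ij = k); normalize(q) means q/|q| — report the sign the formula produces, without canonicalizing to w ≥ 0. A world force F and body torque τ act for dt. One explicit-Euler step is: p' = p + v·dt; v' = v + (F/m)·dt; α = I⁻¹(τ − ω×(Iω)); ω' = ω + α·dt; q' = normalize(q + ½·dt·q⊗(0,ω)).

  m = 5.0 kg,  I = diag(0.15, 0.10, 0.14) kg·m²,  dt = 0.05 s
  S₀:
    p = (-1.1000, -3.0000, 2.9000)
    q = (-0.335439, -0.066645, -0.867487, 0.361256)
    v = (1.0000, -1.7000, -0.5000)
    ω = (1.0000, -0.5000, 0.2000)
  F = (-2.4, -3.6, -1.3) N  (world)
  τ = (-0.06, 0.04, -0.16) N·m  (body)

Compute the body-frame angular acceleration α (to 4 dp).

precession coupling ω×(Iω) = (-0.0040, 0.0020, 0.0250)
α = I⁻¹(τ − ω×Iω) = (-0.3733, 0.3800, -1.3214)

α = (-0.3733, 0.3800, -1.3214)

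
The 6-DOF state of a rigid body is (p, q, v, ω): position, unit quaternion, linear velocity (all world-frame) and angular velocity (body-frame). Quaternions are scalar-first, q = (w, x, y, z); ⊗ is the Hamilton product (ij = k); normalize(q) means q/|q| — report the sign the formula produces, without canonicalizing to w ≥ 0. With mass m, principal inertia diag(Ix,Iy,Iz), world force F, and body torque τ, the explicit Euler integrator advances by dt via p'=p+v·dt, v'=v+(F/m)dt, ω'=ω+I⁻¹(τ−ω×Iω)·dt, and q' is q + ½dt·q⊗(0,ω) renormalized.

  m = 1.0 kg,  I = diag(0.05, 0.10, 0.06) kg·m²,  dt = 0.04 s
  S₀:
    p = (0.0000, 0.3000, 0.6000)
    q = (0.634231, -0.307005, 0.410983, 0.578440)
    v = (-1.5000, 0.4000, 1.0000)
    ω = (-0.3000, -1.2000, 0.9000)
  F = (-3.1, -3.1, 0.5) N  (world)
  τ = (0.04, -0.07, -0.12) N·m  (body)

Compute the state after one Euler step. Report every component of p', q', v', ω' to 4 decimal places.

p' = (-0.0600, 0.3160, 0.6400)
q' = (0.6315, -0.2894, 0.3976, 0.5994)
v' = (-1.6240, 0.2760, 1.0200)
ω' = (-0.3026, -1.2291, 0.8080)

a = (-3.1000, -3.1000, 0.5000)
p' = p + v·dt = (-0.0600, 0.3160, 0.6400)
v' = v + a·dt = (-1.6240, 0.2760, 1.0200)
(τ − ω×Iω)/I = (-0.0640, -0.7270, -2.3000)
ω' = ω + α·dt = (-0.3026, -1.2291, 0.8080)
Hamilton product q⊗(0,ω) = (-0.1195179, 0.8737434, -0.6583047, 1.0625088)
q + ½dt·q⊗(0,ω), renormalized = (0.6315, -0.2894, 0.3976, 0.5994)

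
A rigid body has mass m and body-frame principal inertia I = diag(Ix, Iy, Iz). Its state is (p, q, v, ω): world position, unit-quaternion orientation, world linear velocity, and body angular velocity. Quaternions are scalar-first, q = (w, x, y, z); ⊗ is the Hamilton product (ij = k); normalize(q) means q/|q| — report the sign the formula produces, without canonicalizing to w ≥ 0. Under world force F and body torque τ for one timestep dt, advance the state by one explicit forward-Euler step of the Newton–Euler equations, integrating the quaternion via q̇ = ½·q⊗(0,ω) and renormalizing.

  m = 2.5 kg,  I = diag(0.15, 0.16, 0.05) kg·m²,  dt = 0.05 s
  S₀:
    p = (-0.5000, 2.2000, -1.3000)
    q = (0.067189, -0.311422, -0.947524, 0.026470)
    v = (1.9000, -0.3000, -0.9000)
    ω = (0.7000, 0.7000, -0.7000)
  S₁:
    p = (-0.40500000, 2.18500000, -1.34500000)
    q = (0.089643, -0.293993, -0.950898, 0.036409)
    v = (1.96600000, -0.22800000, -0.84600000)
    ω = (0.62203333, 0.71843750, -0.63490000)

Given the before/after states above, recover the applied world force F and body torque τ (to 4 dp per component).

F = (3.3000, 3.6000, 2.7000)
τ = (-0.1800, 0.0100, 0.0700)

v₁ − v₀ = (0.06600000, 0.07200000, 0.05400000)
applied force F = (3.3000, 3.6000, 2.7000)
rate change Δω = (-0.07796667, 0.01843750, 0.06510000)
precession coupling = (0.0539, -0.0490, 0.0049)
applied torque τ = (-0.1800, 0.0100, 0.0700)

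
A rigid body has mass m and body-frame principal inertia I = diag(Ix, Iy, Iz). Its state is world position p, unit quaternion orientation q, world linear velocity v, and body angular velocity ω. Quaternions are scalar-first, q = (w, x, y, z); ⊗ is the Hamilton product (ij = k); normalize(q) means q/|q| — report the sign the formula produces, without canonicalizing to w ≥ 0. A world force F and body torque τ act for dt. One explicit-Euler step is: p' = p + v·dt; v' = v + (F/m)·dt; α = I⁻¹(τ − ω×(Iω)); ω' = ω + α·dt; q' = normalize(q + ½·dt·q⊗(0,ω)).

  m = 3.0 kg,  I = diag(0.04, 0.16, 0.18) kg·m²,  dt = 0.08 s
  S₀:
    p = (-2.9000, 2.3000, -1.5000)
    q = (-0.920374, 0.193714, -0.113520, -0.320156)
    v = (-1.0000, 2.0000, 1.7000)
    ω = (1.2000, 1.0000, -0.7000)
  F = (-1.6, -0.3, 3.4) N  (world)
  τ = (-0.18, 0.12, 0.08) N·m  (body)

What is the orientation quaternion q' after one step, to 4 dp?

q' = (-0.9319, 0.1651, -0.1599, -0.2805)

2q̇ = q⊗(0,ω) = (-0.3430460, -0.7048288, -1.1689614, 0.9741998)
q + ½dt·q⊗(0,ω), renormalized = (-0.9319, 0.1651, -0.1599, -0.2805)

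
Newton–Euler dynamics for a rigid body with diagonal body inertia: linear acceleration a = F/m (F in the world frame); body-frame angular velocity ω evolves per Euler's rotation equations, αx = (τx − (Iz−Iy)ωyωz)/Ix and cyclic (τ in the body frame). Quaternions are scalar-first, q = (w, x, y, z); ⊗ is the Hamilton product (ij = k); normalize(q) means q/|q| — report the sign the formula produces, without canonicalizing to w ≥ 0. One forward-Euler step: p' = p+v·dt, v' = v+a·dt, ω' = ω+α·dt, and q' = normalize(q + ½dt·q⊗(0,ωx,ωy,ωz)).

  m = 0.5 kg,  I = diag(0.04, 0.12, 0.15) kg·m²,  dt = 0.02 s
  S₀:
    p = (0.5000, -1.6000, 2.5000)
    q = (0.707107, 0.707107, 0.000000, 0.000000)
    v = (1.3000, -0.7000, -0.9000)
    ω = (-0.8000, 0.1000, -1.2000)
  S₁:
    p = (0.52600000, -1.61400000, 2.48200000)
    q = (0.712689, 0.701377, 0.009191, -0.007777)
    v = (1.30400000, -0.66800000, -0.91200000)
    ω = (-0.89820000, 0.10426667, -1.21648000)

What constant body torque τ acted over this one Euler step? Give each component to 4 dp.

τ = (-0.2000, -0.0800, -0.1300)

rate change Δω = (-0.09820000, 0.00426667, -0.01648000)
ω₀×(Iω₀) = (-0.0036, -0.1056, -0.0064)
τ = I·(Δω/dt) + ω₀×(Iω₀) = (-0.2000, -0.0800, -0.1300)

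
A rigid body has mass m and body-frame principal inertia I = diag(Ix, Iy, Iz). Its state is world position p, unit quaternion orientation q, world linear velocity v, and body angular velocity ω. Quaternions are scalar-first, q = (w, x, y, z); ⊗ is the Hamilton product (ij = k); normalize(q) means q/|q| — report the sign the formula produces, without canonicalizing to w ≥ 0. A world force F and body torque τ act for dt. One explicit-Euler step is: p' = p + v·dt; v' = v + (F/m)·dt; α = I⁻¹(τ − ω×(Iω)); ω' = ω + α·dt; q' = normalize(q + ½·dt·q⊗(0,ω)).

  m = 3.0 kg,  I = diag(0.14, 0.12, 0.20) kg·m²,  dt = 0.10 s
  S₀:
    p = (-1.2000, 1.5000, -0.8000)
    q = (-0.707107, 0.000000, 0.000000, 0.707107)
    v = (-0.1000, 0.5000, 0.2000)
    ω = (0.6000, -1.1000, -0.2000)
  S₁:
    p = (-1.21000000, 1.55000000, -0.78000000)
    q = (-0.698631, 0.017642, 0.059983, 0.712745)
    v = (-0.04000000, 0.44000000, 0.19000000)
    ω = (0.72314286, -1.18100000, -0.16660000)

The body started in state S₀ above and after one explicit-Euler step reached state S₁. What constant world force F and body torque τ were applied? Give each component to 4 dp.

F = (1.8000, -1.8000, -0.3000)
τ = (0.1900, -0.0900, 0.0800)

ω₁ − ω₀ = (0.12314286, -0.08100000, 0.03340000)
I·α + gyro = (0.1900, -0.0900, 0.0800)
Δv = v₁−v₀ = (0.06000000, -0.06000000, -0.01000000)
m·(v₁−v₀)/dt = (1.8000, -1.8000, -0.3000)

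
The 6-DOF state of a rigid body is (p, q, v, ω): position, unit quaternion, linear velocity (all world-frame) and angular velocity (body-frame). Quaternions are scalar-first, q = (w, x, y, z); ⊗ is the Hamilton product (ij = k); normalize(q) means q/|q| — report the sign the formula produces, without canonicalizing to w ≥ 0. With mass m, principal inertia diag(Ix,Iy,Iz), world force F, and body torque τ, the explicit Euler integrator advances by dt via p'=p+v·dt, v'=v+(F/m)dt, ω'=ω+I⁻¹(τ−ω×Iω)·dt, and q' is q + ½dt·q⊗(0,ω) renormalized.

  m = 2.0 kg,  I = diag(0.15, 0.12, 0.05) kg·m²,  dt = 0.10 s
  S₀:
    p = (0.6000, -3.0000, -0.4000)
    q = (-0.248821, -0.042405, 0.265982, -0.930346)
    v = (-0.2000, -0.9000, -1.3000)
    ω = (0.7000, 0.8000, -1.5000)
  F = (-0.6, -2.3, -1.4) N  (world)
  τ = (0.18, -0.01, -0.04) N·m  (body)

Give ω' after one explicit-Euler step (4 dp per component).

ω' = (0.7640, 0.8792, -1.5464)

(τ − ω×Iω)/I = (0.6400, 0.7917, -0.4640)
ω' = ω + α·dt = (0.7640, 0.8792, -1.5464)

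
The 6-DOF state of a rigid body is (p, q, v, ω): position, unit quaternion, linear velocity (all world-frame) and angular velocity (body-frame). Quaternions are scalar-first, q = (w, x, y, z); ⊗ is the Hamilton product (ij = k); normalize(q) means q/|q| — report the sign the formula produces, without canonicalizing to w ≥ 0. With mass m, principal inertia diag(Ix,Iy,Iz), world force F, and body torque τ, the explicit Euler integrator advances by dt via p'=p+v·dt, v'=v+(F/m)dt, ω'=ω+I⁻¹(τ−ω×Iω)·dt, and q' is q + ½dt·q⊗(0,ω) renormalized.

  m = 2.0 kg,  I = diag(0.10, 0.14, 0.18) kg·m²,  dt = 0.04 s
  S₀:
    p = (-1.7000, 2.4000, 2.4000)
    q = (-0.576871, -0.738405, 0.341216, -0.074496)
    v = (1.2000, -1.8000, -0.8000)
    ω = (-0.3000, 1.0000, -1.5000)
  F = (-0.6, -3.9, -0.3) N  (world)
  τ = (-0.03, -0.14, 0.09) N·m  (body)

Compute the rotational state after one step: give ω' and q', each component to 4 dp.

ω' = (-0.2880, 0.9703, -1.4773)
q' = (-0.5900, -0.7432, 0.3078, -0.0699)

gyro term ω×Iω = (-0.0600, -0.0360, -0.0120)
angular accel α = (0.3000, -0.7429, 0.5667)
new body rate ω' = (-0.2880, 0.9703, -1.4773)
Hamilton product q⊗(0,ω) = (-0.6744815, -0.2642667, -1.6621297, 0.2292663)
q' = normalize(q + ½dt·q⊗(0,ω)) = (-0.5900, -0.7432, 0.3078, -0.0699)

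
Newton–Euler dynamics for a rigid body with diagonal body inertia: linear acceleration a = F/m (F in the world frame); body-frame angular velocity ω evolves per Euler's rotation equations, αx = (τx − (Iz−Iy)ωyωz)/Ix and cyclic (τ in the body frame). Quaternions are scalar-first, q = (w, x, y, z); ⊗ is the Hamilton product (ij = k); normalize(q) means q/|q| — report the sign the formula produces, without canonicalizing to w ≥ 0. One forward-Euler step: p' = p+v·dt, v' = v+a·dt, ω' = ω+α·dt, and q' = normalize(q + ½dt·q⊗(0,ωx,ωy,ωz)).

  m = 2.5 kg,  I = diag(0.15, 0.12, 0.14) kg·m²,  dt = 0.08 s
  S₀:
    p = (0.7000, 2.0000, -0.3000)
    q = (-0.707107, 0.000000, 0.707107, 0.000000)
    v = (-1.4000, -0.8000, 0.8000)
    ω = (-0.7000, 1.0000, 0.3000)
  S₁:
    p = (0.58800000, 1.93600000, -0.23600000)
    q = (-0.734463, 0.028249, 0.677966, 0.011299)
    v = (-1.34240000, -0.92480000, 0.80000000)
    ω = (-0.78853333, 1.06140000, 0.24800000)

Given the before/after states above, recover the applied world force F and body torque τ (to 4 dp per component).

F = (1.8000, -3.9000, 0.0000)
τ = (-0.1600, 0.0900, -0.0700)

Δv = v₁−v₀ = (0.05760000, -0.12480000, 0.00000000)
m·(v₁−v₀)/dt = (1.8000, -3.9000, 0.0000)
ω₁ − ω₀ = (-0.08853333, 0.06140000, -0.05200000)
precession coupling = (0.0060, -0.0021, 0.0210)
I·α + gyro = (-0.1600, 0.0900, -0.0700)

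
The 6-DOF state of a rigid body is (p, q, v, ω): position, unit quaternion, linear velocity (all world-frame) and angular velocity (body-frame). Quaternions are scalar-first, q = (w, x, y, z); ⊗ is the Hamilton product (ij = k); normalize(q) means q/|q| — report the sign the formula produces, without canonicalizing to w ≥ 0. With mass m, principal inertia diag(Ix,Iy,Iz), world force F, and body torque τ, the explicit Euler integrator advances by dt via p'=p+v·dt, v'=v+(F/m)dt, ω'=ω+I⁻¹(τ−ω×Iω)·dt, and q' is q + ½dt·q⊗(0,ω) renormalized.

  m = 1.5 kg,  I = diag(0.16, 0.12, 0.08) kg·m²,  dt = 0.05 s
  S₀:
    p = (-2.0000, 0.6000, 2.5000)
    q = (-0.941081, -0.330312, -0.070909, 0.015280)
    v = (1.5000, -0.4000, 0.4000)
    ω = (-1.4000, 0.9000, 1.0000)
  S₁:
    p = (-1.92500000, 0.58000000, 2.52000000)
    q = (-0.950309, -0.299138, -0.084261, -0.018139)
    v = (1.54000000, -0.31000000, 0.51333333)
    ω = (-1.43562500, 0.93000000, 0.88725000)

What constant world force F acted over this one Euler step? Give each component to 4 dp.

F = (1.2000, 2.7000, 3.4000)

v₁ − v₀ = (0.04000000, 0.09000000, 0.11333333)
m·(v₁−v₀)/dt = (1.2000, 2.7000, 3.4000)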